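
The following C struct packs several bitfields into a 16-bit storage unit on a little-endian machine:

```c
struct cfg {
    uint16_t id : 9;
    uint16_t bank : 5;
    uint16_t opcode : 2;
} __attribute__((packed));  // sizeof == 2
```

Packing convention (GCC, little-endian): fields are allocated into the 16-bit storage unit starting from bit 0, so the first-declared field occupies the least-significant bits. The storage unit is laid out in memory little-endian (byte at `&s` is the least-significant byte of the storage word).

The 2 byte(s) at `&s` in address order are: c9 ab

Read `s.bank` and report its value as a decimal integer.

21

[0]=0xc9 [1]=0xab (little-endian) → word 0xabc9
id [0+:9] = (word>>0) & 0x1ff = 457
bank [9+:5] = (word>>9) & 0x1f = 21  ←
opcode [14+:2] = (word>>14) & 0x3 = 2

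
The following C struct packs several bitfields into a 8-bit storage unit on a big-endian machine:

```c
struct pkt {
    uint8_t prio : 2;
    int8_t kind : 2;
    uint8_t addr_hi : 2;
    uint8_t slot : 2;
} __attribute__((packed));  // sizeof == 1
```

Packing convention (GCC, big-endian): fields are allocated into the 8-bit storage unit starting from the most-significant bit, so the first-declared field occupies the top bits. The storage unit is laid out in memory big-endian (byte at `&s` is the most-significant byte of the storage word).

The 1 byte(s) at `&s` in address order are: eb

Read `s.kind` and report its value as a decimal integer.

[0]=0xeb (big-endian) → word 0xeb
prio:2 @ bit 6 → (0xeb>>6)&0x3 = 0x3
kind:2 @ bit 4 → (0xeb>>4)&0x3 = 0x2  ←
addr_hi:2 @ bit 2 → (0xeb>>2)&0x3 = 0x2
slot:2 @ bit 0 → (0xeb>>0)&0x3 = 0x3
kind signed 2b, MSB=1: 2 - 4 = -2

-2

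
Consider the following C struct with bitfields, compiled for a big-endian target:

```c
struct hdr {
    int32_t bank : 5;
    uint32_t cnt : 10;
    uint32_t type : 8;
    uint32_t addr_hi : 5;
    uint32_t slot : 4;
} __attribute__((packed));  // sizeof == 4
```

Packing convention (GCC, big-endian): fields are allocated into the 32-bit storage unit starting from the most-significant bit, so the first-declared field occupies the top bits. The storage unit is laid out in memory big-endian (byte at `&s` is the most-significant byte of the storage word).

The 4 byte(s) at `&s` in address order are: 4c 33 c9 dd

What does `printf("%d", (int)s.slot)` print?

13

[0]=0x4c [1]=0x33 [2]=0xc9 [3]=0xdd (big-endian) → word 0x4c33c9dd
bank:5 @ bit 27 → (0x4c33c9dd>>27)&0x1f = 0x9
cnt:10 @ bit 17 → (0x4c33c9dd>>17)&0x3ff = 0x219
type:8 @ bit 9 → (0x4c33c9dd>>9)&0xff = 0xe4
addr_hi:5 @ bit 4 → (0x4c33c9dd>>4)&0x1f = 0x1d
slot:4 @ bit 0 → (0x4c33c9dd>>0)&0xf = 0xd  ←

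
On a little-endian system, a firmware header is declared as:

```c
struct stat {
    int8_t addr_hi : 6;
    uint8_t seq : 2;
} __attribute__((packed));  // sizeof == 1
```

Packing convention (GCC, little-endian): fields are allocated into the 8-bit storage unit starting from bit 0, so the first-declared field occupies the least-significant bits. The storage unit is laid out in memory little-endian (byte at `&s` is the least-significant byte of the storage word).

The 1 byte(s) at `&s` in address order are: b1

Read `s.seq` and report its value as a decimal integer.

2

[0]=0xb1 (little-endian) → word 0xb1
addr_hi [0+:6] = (word>>0) & 0x3f = 49
seq [6+:2] = (word>>6) & 0x3 = 2  ←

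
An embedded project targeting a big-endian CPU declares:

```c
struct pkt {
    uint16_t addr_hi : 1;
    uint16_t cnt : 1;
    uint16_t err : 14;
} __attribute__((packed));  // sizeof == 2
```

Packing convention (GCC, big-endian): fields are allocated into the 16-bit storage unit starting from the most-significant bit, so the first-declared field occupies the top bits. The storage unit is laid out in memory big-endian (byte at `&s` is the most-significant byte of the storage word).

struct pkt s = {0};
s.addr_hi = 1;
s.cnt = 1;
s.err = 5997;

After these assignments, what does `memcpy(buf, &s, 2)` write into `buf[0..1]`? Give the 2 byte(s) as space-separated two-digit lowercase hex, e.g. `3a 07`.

d7 6d

addr_hi:1 = 1 → 0x1 << 15 → word 0x8000
cnt:1 = 1 → 0x1 << 14 → word 0xc000
err:14 = 5997 → 0x176d << 0 → word 0xd76d
word = 0xd76d → big-endian bytes:
  [0]=0xd7  [1]=0x6d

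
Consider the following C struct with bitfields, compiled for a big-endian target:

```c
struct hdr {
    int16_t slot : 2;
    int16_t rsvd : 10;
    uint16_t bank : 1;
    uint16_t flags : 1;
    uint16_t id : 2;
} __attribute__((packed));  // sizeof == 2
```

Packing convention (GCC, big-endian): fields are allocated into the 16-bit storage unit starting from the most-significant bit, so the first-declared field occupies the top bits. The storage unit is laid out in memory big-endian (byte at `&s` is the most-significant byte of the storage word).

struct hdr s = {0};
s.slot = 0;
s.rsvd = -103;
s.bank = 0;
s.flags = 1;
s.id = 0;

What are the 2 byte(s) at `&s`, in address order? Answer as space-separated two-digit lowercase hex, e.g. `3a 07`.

39 94

slot (2b) val=0 bits=0x0 at bit 14: 0x0000
rsvd (10b) val=-103 bits=0x399 at bit 4: 0x3990
bank (1b) val=0 bits=0x0 at bit 3: 0x3990
flags (1b) val=1 bits=0x1 at bit 2: 0x3994
id (2b) val=0 bits=0x0 at bit 0: 0x3994
word = 0x3994 → big-endian bytes:
  [0]=0x39  [1]=0x94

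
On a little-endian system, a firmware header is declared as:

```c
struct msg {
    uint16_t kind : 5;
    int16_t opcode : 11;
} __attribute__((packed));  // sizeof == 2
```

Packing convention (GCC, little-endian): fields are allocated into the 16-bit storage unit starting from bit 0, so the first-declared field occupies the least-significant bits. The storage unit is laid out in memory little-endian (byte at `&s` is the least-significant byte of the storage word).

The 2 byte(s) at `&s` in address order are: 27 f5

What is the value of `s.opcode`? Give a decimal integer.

-87

[0]=0x27 [1]=0xf5 (little-endian) → word 0xf527
kind:5 @ bit 0 → (0xf527>>0)&0x1f = 0x7
opcode:11 @ bit 5 → (0xf527>>5)&0x7ff = 0x7a9  ←
opcode signed 11b, MSB=1: 1961 - 2048 = -87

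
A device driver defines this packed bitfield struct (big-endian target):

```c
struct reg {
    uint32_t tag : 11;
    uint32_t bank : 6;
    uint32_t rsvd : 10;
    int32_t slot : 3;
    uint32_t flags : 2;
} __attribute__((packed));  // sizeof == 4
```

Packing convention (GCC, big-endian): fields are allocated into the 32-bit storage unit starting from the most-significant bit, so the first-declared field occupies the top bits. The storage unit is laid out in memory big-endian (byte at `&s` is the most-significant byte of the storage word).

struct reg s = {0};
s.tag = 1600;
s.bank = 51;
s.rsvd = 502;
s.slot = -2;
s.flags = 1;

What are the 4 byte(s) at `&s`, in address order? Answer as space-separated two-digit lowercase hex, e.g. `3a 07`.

c8 19 be d9

[21+:11] tag=1600 & 0x7ff = 0x640; word=0xc8000000
[15+:6] bank=51 & 0x3f = 0x33; word=0xc8198000
[5+:10] rsvd=502 & 0x3ff = 0x1f6; word=0xc819bec0
[2+:3] slot=-2 & 0x7 = 0x6; word=0xc819bed8
[0+:2] flags=1 & 0x3 = 0x1; word=0xc819bed9
word = 0xc819bed9 → big-endian bytes:
  [0]=0xc8  [1]=0x19  [2]=0xbe  [3]=0xd9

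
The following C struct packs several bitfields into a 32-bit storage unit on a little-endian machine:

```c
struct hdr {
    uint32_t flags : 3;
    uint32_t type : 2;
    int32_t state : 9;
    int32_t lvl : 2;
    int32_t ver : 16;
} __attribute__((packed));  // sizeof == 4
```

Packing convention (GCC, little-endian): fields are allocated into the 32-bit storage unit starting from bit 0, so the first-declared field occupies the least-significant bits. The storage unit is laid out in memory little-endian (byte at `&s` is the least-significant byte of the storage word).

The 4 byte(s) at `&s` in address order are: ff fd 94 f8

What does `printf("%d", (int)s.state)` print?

-17

[0]=0xff [1]=0xfd [2]=0x94 [3]=0xf8 (little-endian) → word 0xf894fdff
flags:3 @ bit 0 → (0xf894fdff>>0)&0x7 = 0x7
type:2 @ bit 3 → (0xf894fdff>>3)&0x3 = 0x3
state:9 @ bit 5 → (0xf894fdff>>5)&0x1ff = 0x1ef  ←
lvl:2 @ bit 14 → (0xf894fdff>>14)&0x3 = 0x3
ver:16 @ bit 16 → (0xf894fdff>>16)&0xffff = 0xf894
state signed 9b, MSB=1: 495 - 512 = -17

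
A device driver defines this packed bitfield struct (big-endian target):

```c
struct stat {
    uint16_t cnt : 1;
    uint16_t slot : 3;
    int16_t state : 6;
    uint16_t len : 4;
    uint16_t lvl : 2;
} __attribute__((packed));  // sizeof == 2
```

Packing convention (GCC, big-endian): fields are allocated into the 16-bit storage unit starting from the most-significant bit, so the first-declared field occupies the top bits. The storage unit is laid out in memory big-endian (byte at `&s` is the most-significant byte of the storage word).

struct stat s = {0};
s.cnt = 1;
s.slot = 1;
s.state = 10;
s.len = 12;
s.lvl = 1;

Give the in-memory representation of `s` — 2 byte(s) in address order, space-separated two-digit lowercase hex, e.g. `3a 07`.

92 b1

[15+:1] cnt=1 & 0x1 = 0x1; word=0x8000
[12+:3] slot=1 & 0x7 = 0x1; word=0x9000
[6+:6] state=10 & 0x3f = 0xa; word=0x9280
[2+:4] len=12 & 0xf = 0xc; word=0x92b0
[0+:2] lvl=1 & 0x3 = 0x1; word=0x92b1
word = 0x92b1 → big-endian bytes:
  [0]=0x92  [1]=0xb1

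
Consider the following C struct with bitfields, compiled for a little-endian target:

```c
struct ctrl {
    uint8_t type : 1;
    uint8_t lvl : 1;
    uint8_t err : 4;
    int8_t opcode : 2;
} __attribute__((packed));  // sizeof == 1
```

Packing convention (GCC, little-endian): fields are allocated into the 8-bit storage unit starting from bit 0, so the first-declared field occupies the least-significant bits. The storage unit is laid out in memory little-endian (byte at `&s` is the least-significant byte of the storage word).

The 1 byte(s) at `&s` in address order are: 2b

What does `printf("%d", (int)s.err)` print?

10

[0]=0x2b (little-endian) → word 0x2b
type [0+:1] = (word>>0) & 0x1 = 1
lvl [1+:1] = (word>>1) & 0x1 = 1
err [2+:4] = (word>>2) & 0xf = 10  ←
opcode [6+:2] = (word>>6) & 0x3 = 0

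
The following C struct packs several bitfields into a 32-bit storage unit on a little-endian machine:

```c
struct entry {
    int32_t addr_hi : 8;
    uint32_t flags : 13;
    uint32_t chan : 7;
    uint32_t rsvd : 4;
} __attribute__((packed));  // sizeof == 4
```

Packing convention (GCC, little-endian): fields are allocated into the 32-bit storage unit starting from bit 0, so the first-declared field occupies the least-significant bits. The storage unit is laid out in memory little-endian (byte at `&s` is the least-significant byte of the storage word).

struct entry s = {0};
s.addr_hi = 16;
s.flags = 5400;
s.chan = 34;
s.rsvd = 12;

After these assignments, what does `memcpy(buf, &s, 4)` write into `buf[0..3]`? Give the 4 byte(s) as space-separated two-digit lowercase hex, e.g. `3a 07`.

10 18 55 c4

[0+:8] addr_hi=16 & 0xff = 0x10; word=0x00000010
[8+:13] flags=5400 & 0x1fff = 0x1518; word=0x00151810
[21+:7] chan=34 & 0x7f = 0x22; word=0x04551810
[28+:4] rsvd=12 & 0xf = 0xc; word=0xc4551810
word = 0xc4551810 → little-endian bytes:
  [0]=0x10  [1]=0x18  [2]=0x55  [3]=0xc4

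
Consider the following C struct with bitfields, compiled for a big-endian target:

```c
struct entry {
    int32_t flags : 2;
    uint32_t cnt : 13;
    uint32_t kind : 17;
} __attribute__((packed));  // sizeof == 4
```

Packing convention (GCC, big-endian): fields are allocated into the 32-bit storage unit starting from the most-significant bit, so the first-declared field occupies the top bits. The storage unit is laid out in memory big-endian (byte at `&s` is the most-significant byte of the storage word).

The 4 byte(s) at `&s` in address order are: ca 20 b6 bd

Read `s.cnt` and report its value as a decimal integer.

1296

[0]=0xca [1]=0x20 [2]=0xb6 [3]=0xbd (big-endian) → word 0xca20b6bd
flags [30+:2] = (word>>30) & 0x3 = 3
cnt [17+:13] = (word>>17) & 0x1fff = 1296  ←
kind [0+:17] = (word>>0) & 0x1ffff = 46781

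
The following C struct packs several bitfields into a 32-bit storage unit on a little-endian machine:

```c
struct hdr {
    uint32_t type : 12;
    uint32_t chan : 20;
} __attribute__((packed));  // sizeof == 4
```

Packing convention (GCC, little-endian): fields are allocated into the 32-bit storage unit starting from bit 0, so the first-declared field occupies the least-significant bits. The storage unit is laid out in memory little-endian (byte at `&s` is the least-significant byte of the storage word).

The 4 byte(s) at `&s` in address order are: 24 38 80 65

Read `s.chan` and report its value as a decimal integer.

[0]=0x24 [1]=0x38 [2]=0x80 [3]=0x65 (little-endian) → word 0x65803824
type [0+:12] = (word>>0) & 0xfff = 2084
chan [12+:20] = (word>>12) & 0xfffff = 415747  ←

415747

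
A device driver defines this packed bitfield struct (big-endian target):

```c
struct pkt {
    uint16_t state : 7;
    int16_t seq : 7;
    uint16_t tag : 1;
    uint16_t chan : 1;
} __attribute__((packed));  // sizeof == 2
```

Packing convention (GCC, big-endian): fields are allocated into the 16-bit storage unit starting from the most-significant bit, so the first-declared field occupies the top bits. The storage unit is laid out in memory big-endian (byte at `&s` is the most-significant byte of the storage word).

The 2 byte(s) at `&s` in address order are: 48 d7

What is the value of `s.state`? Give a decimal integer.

36

[0]=0x48 [1]=0xd7 (big-endian) → word 0x48d7
state:7 @ bit 9 → (0x48d7>>9)&0x7f = 0x24  ←
seq:7 @ bit 2 → (0x48d7>>2)&0x7f = 0x35
tag:1 @ bit 1 → (0x48d7>>1)&0x1 = 0x1
chan:1 @ bit 0 → (0x48d7>>0)&0x1 = 0x1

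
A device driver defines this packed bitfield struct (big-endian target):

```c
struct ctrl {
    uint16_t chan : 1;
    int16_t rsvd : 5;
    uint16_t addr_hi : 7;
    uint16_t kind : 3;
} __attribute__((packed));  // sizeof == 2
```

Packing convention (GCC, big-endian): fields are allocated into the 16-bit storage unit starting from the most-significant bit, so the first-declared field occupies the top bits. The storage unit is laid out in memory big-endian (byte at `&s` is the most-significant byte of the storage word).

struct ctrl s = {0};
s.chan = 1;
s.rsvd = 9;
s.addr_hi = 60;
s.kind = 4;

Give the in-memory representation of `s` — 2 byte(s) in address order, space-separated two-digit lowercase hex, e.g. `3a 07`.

chan (1b) val=1 bits=0x1 at bit 15: 0x8000
rsvd (5b) val=9 bits=0x9 at bit 10: 0xa400
addr_hi (7b) val=60 bits=0x3c at bit 3: 0xa5e0
kind (3b) val=4 bits=0x4 at bit 0: 0xa5e4
word = 0xa5e4 → big-endian bytes:
  [0]=0xa5  [1]=0xe4

a5 e4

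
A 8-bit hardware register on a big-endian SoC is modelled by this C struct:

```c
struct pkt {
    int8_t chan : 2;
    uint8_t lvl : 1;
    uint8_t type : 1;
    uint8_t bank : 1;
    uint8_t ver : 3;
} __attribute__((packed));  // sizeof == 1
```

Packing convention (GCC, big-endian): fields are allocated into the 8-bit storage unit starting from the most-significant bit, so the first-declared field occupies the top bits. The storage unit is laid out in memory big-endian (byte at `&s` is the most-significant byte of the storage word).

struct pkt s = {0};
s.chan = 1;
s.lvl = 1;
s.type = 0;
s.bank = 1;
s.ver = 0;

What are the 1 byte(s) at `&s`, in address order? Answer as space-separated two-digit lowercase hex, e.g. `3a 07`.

chan:2 = 1 → 0x1 << 6 → word 0x40
lvl:1 = 1 → 0x1 << 5 → word 0x60
type:1 = 0 → 0x0 << 4 → word 0x60
bank:1 = 1 → 0x1 << 3 → word 0x68
ver:3 = 0 → 0x0 << 0 → word 0x68
word = 0x68 → big-endian bytes:
  [0]=0x68

68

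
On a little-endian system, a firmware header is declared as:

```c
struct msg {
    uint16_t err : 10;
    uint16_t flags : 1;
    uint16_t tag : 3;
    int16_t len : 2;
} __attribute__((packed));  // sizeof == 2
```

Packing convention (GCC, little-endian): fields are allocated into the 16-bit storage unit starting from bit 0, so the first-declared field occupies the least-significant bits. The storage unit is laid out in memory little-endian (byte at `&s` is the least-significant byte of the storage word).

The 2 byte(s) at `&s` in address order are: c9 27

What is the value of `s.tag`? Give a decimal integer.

4

[0]=0xc9 [1]=0x27 (little-endian) → word 0x27c9
err [0+:10] = (word>>0) & 0x3ff = 969
flags [10+:1] = (word>>10) & 0x1 = 1
tag [11+:3] = (word>>11) & 0x7 = 4  ←
len [14+:2] = (word>>14) & 0x3 = 0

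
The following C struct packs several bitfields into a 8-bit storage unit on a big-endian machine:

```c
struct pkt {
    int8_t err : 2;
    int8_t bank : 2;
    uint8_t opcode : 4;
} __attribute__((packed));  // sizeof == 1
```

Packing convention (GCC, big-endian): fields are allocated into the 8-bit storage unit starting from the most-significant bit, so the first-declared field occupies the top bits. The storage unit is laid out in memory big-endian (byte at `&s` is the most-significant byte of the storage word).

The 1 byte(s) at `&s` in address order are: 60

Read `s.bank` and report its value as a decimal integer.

-2

[0]=0x60 (big-endian) → word 0x60
err [6+:2] = (word>>6) & 0x3 = 1
bank [4+:2] = (word>>4) & 0x3 = 2  ←
opcode [0+:4] = (word>>0) & 0xf = 0
bank signed 2b, MSB=1: 2 - 4 = -2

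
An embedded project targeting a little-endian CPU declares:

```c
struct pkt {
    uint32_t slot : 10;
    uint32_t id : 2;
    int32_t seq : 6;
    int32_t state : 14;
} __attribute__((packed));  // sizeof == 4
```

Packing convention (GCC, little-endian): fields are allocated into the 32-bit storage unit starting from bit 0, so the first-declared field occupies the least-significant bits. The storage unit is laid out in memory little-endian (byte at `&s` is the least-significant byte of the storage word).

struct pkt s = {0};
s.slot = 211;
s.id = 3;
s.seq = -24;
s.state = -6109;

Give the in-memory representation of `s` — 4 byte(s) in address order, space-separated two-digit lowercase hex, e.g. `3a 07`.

d3 8c 8e a0

slot (10b) val=211 bits=0xd3 at bit 0: 0x000000d3
id (2b) val=3 bits=0x3 at bit 10: 0x00000cd3
seq (6b) val=-24 bits=0x28 at bit 12: 0x00028cd3
state (14b) val=-6109 bits=0x2823 at bit 18: 0xa08e8cd3
word = 0xa08e8cd3 → little-endian bytes:
  [0]=0xd3  [1]=0x8c  [2]=0x8e  [3]=0xa0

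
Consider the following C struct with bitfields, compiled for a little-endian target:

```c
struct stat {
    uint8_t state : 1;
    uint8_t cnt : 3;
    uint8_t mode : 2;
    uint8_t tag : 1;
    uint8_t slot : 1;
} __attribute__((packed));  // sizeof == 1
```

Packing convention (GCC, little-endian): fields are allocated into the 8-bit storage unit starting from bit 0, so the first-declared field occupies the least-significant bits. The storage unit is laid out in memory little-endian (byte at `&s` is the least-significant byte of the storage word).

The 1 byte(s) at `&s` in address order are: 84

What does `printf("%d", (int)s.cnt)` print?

2

[0]=0x84 (little-endian) → word 0x84
state:1 @ bit 0 → (0x84>>0)&0x1 = 0x0
cnt:3 @ bit 1 → (0x84>>1)&0x7 = 0x2  ←
mode:2 @ bit 4 → (0x84>>4)&0x3 = 0x0
tag:1 @ bit 6 → (0x84>>6)&0x1 = 0x0
slot:1 @ bit 7 → (0x84>>7)&0x1 = 0x1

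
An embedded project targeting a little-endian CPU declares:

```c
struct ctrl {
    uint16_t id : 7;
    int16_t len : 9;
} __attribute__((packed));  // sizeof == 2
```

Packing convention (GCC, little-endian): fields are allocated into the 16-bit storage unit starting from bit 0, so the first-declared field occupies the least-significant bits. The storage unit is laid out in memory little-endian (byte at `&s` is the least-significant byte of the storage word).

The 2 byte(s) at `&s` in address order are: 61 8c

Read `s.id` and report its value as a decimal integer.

[0]=0x61 [1]=0x8c (little-endian) → word 0x8c61
id:7 @ bit 0 → (0x8c61>>0)&0x7f = 0x61  ←
len:9 @ bit 7 → (0x8c61>>7)&0x1ff = 0x118

97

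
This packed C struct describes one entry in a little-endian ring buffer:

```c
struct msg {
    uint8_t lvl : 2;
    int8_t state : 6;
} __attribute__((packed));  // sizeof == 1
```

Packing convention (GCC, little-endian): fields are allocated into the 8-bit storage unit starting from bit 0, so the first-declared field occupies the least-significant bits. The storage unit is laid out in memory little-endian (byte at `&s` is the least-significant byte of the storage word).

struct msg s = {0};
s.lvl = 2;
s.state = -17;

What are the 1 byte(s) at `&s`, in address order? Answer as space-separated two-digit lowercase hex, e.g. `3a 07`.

be

[0+:2] lvl=2 & 0x3 = 0x2; word=0x02
[2+:6] state=-17 & 0x3f = 0x2f; word=0xbe
word = 0xbe → little-endian bytes:
  [0]=0xbe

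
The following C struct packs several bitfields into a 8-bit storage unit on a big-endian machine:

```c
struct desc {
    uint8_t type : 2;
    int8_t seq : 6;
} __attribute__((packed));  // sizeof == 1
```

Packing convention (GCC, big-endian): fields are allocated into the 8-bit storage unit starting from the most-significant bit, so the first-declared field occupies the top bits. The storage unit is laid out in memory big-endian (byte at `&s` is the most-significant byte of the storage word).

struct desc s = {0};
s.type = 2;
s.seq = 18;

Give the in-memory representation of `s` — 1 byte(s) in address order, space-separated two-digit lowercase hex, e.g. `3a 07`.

92

[6+:2] type=2 & 0x3 = 0x2; word=0x80
[0+:6] seq=18 & 0x3f = 0x12; word=0x92
word = 0x92 → big-endian bytes:
  [0]=0x92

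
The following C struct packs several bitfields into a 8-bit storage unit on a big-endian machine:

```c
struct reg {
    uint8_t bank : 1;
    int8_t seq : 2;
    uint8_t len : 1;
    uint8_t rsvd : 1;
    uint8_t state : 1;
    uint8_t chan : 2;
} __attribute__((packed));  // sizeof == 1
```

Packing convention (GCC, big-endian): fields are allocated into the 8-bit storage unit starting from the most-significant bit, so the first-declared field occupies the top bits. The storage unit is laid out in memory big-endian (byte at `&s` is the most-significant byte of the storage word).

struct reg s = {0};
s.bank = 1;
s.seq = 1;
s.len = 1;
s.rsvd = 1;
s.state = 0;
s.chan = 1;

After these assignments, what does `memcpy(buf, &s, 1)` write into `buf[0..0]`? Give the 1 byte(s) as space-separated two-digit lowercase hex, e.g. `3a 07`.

b9

[7+:1] bank=1 & 0x1 = 0x1; word=0x80
[5+:2] seq=1 & 0x3 = 0x1; word=0xa0
[4+:1] len=1 & 0x1 = 0x1; word=0xb0
[3+:1] rsvd=1 & 0x1 = 0x1; word=0xb8
[2+:1] state=0 & 0x1 = 0x0; word=0xb8
[0+:2] chan=1 & 0x3 = 0x1; word=0xb9
word = 0xb9 → big-endian bytes:
  [0]=0xb9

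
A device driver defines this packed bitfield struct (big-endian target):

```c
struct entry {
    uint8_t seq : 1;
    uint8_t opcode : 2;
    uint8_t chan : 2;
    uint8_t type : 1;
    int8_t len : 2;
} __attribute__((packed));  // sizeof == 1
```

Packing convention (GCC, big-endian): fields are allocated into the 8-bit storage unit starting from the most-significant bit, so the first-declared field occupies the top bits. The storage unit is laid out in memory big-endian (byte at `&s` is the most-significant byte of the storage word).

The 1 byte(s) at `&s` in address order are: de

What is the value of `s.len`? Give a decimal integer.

[0]=0xde (big-endian) → word 0xde
seq:1 @ bit 7 → (0xde>>7)&0x1 = 0x1
opcode:2 @ bit 5 → (0xde>>5)&0x3 = 0x2
chan:2 @ bit 3 → (0xde>>3)&0x3 = 0x3
type:1 @ bit 2 → (0xde>>2)&0x1 = 0x1
len:2 @ bit 0 → (0xde>>0)&0x3 = 0x2  ←
len signed 2b, MSB=1: 2 - 4 = -2

-2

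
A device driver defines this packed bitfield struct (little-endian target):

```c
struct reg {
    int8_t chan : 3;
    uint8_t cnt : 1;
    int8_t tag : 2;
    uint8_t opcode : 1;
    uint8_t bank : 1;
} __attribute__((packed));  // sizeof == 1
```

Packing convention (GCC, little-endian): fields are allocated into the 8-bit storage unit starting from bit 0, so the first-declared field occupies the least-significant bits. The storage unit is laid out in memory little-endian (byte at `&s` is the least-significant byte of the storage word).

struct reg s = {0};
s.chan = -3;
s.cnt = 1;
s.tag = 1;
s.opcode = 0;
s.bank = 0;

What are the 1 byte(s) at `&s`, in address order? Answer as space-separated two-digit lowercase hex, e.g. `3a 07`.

1d

chan (3b) val=-3 bits=0x5 at bit 0: 0x05
cnt (1b) val=1 bits=0x1 at bit 3: 0x0d
tag (2b) val=1 bits=0x1 at bit 4: 0x1d
opcode (1b) val=0 bits=0x0 at bit 6: 0x1d
bank (1b) val=0 bits=0x0 at bit 7: 0x1d
word = 0x1d → little-endian bytes:
  [0]=0x1d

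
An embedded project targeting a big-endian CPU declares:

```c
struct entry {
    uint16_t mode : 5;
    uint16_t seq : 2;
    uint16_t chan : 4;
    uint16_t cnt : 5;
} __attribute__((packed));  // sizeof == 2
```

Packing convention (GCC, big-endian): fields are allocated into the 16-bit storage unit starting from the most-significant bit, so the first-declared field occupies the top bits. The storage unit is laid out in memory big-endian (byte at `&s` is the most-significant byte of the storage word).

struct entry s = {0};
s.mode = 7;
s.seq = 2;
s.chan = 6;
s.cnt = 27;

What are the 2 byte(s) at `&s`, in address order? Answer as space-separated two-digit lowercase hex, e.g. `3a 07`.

[11+:5] mode=7 & 0x1f = 0x7; word=0x3800
[9+:2] seq=2 & 0x3 = 0x2; word=0x3c00
[5+:4] chan=6 & 0xf = 0x6; word=0x3cc0
[0+:5] cnt=27 & 0x1f = 0x1b; word=0x3cdb
word = 0x3cdb → big-endian bytes:
  [0]=0x3c  [1]=0xdb

3c db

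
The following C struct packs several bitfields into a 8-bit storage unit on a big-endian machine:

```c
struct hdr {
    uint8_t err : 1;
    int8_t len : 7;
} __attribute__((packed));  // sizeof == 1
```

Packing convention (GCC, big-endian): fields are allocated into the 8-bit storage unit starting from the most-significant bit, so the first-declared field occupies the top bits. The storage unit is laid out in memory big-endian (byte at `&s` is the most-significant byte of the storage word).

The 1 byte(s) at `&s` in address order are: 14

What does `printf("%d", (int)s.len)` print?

20

[0]=0x14 (big-endian) → word 0x14
err:1 @ bit 7 → (0x14>>7)&0x1 = 0x0
len:7 @ bit 0 → (0x14>>0)&0x7f = 0x14  ←
len signed 7b, MSB=0: value = 20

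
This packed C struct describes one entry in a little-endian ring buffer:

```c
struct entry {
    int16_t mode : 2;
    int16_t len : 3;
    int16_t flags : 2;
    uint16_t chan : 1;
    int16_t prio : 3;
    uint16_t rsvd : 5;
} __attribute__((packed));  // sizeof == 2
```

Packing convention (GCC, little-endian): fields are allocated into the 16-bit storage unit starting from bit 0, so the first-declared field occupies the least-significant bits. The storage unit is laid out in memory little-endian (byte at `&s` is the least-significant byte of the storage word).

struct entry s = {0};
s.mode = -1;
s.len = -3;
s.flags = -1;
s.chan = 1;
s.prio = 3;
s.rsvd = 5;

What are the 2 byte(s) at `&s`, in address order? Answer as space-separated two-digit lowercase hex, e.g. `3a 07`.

mode:2 = -1 → 0x3 << 0 → word 0x0003
len:3 = -3 → 0x5 << 2 → word 0x0017
flags:2 = -1 → 0x3 << 5 → word 0x0077
chan:1 = 1 → 0x1 << 7 → word 0x00f7
prio:3 = 3 → 0x3 << 8 → word 0x03f7
rsvd:5 = 5 → 0x5 << 11 → word 0x2bf7
word = 0x2bf7 → little-endian bytes:
  [0]=0xf7  [1]=0x2b

f7 2b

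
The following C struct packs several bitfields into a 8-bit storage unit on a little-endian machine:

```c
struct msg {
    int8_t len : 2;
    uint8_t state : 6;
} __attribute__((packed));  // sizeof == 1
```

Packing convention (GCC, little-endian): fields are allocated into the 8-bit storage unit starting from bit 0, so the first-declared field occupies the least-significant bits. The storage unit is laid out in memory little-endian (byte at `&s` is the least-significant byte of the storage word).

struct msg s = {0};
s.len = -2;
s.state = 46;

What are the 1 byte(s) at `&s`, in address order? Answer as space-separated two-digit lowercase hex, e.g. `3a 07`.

len:2 = -2 → 0x2 << 0 → word 0x02
state:6 = 46 → 0x2e << 2 → word 0xba
word = 0xba → little-endian bytes:
  [0]=0xba

ba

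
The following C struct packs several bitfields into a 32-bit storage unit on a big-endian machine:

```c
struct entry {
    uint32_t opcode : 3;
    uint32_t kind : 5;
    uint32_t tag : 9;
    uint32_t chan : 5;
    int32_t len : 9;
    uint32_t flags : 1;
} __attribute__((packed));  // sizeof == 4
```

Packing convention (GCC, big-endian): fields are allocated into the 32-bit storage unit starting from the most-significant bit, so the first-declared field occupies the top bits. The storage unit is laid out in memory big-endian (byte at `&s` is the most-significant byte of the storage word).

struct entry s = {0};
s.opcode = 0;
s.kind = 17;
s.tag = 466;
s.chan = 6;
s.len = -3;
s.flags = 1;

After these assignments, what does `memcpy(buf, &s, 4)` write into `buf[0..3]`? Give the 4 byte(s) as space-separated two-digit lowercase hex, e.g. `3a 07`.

11 e9 1b fb

opcode:3 = 0 → 0x0 << 29 → word 0x00000000
kind:5 = 17 → 0x11 << 24 → word 0x11000000
tag:9 = 466 → 0x1d2 << 15 → word 0x11e90000
chan:5 = 6 → 0x6 << 10 → word 0x11e91800
len:9 = -3 → 0x1fd << 1 → word 0x11e91bfa
flags:1 = 1 → 0x1 << 0 → word 0x11e91bfb
word = 0x11e91bfb → big-endian bytes:
  [0]=0x11  [1]=0xe9  [2]=0x1b  [3]=0xfb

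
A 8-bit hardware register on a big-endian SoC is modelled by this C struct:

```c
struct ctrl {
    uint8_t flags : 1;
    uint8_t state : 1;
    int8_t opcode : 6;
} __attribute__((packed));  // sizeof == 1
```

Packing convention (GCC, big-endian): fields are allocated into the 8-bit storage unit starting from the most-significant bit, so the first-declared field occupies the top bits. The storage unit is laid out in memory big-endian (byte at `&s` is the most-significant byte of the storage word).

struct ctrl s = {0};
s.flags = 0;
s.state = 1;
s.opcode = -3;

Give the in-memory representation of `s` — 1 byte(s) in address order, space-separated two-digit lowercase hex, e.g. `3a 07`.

flags (1b) val=0 bits=0x0 at bit 7: 0x00
state (1b) val=1 bits=0x1 at bit 6: 0x40
opcode (6b) val=-3 bits=0x3d at bit 0: 0x7d
word = 0x7d → big-endian bytes:
  [0]=0x7d

7d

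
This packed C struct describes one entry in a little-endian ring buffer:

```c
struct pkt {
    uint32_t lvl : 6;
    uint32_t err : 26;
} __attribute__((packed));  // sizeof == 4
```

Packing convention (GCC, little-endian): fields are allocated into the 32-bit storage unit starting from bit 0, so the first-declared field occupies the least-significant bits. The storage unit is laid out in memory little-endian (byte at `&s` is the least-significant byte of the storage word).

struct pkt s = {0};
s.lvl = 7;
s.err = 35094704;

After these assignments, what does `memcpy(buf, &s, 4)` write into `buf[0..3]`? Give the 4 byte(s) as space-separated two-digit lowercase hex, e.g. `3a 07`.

lvl (6b) val=7 bits=0x7 at bit 0: 0x00000007
err (26b) val=35094704 bits=0x21780b0 at bit 6: 0x85e02c07
word = 0x85e02c07 → little-endian bytes:
  [0]=0x07  [1]=0x2c  [2]=0xe0  [3]=0x85

07 2c e0 85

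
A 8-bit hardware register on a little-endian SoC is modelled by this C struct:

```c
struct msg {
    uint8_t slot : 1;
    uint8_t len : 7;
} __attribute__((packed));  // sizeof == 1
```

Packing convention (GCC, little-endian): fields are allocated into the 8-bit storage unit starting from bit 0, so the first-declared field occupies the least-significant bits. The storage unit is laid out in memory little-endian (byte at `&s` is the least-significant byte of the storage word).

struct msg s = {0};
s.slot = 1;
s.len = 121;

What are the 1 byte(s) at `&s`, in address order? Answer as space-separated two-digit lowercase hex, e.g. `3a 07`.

[0+:1] slot=1 & 0x1 = 0x1; word=0x01
[1+:7] len=121 & 0x7f = 0x79; word=0xf3
word = 0xf3 → little-endian bytes:
  [0]=0xf3

f3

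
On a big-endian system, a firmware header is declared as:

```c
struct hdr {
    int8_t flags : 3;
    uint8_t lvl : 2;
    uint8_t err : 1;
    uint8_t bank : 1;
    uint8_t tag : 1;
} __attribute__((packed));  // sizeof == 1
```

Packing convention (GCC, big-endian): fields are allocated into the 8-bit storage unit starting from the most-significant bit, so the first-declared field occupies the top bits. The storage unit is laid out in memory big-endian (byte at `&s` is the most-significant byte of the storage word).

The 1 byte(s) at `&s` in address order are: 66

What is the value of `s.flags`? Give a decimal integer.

[0]=0x66 (big-endian) → word 0x66
flags [5+:3] = (word>>5) & 0x7 = 3  ←
lvl [3+:2] = (word>>3) & 0x3 = 0
err [2+:1] = (word>>2) & 0x1 = 1
bank [1+:1] = (word>>1) & 0x1 = 1
tag [0+:1] = (word>>0) & 0x1 = 0
flags signed 3b, MSB=0: value = 3

3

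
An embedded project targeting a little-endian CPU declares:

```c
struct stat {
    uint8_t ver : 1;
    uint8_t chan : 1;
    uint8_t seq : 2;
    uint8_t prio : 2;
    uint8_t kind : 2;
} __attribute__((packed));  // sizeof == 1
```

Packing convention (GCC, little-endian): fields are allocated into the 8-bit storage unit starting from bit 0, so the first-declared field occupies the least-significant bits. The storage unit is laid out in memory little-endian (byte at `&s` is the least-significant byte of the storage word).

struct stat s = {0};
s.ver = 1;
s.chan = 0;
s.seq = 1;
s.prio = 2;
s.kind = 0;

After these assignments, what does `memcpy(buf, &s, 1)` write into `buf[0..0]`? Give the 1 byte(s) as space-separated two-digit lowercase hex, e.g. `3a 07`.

[0+:1] ver=1 & 0x1 = 0x1; word=0x01
[1+:1] chan=0 & 0x1 = 0x0; word=0x01
[2+:2] seq=1 & 0x3 = 0x1; word=0x05
[4+:2] prio=2 & 0x3 = 0x2; word=0x25
[6+:2] kind=0 & 0x3 = 0x0; word=0x25
word = 0x25 → little-endian bytes:
  [0]=0x25

25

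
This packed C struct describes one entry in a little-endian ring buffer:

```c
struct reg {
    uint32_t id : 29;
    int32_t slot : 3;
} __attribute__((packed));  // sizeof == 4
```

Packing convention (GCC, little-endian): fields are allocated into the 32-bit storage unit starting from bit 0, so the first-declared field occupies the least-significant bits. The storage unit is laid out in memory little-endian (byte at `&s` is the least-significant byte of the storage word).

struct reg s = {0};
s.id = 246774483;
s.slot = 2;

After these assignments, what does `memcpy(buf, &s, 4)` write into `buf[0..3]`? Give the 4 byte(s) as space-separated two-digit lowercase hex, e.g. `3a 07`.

id (29b) val=246774483 bits=0xeb57ad3 at bit 0: 0x0eb57ad3
slot (3b) val=2 bits=0x2 at bit 29: 0x4eb57ad3
word = 0x4eb57ad3 → little-endian bytes:
  [0]=0xd3  [1]=0x7a  [2]=0xb5  [3]=0x4e

d3 7a b5 4e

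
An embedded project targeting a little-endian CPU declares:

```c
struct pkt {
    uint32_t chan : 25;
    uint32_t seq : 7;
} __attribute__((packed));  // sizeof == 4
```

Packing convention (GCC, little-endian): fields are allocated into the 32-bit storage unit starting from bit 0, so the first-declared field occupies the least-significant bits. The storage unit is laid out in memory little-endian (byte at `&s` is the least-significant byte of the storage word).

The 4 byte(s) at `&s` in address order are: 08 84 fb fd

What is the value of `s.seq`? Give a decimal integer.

126

[0]=0x08 [1]=0x84 [2]=0xfb [3]=0xfd (little-endian) → word 0xfdfb8408
chan:25 @ bit 0 → (0xfdfb8408>>0)&0x1ffffff = 0x1fb8408
seq:7 @ bit 25 → (0xfdfb8408>>25)&0x7f = 0x7e  ←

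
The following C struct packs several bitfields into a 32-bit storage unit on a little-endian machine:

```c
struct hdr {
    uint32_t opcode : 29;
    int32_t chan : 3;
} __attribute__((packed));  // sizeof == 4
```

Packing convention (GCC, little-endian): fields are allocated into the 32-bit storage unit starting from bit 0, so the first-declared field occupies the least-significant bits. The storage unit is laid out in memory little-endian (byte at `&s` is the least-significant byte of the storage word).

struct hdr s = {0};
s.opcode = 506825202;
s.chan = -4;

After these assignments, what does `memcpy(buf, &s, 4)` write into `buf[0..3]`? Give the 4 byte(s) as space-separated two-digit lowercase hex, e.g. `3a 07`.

opcode (29b) val=506825202 bits=0x1e3589f2 at bit 0: 0x1e3589f2
chan (3b) val=-4 bits=0x4 at bit 29: 0x9e3589f2
word = 0x9e3589f2 → little-endian bytes:
  [0]=0xf2  [1]=0x89  [2]=0x35  [3]=0x9e

f2 89 35 9e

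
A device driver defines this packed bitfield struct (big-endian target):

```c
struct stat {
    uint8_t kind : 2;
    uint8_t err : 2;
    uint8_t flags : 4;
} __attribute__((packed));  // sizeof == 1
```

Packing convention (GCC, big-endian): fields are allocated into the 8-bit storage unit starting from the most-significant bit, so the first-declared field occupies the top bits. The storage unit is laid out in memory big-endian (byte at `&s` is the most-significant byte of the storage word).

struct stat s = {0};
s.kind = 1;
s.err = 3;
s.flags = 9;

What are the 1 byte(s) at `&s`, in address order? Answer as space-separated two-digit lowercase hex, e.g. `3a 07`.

79

[6+:2] kind=1 & 0x3 = 0x1; word=0x40
[4+:2] err=3 & 0x3 = 0x3; word=0x70
[0+:4] flags=9 & 0xf = 0x9; word=0x79
word = 0x79 → big-endian bytes:
  [0]=0x79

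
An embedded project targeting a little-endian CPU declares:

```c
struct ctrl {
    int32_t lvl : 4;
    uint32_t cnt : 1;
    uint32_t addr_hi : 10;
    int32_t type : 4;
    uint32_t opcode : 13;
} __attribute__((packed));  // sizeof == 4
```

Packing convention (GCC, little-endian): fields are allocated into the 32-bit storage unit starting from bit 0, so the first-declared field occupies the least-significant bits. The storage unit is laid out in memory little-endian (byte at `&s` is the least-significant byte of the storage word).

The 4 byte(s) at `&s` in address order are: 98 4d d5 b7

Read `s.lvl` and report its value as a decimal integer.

[0]=0x98 [1]=0x4d [2]=0xd5 [3]=0xb7 (little-endian) → word 0xb7d54d98
lvl:4 @ bit 0 → (0xb7d54d98>>0)&0xf = 0x8  ←
cnt:1 @ bit 4 → (0xb7d54d98>>4)&0x1 = 0x1
addr_hi:10 @ bit 5 → (0xb7d54d98>>5)&0x3ff = 0x26c
type:4 @ bit 15 → (0xb7d54d98>>15)&0xf = 0xa
opcode:13 @ bit 19 → (0xb7d54d98>>19)&0x1fff = 0x16fa
lvl signed 4b, MSB=1: 8 - 16 = -8

-8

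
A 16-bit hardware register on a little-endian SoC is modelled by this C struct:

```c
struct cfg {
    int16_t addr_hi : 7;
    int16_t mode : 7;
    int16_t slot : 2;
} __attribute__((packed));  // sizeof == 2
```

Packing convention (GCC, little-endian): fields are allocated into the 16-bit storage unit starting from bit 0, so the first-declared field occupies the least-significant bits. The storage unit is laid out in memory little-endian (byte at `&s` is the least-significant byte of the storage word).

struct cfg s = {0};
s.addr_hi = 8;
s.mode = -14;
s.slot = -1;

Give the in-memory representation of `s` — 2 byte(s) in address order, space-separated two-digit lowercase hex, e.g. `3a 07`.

addr_hi (7b) val=8 bits=0x8 at bit 0: 0x0008
mode (7b) val=-14 bits=0x72 at bit 7: 0x3908
slot (2b) val=-1 bits=0x3 at bit 14: 0xf908
word = 0xf908 → little-endian bytes:
  [0]=0x08  [1]=0xf9

08 f9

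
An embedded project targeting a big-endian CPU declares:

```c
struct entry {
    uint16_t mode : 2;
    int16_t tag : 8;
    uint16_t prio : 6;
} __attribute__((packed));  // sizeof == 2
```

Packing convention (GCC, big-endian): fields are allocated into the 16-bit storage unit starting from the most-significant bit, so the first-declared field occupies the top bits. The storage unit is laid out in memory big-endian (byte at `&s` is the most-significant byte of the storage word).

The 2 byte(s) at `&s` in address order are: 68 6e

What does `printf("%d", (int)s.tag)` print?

-95

[0]=0x68 [1]=0x6e (big-endian) → word 0x686e
mode [14+:2] = (word>>14) & 0x3 = 1
tag [6+:8] = (word>>6) & 0xff = 161  ←
prio [0+:6] = (word>>0) & 0x3f = 46
tag signed 8b, MSB=1: 161 - 256 = -95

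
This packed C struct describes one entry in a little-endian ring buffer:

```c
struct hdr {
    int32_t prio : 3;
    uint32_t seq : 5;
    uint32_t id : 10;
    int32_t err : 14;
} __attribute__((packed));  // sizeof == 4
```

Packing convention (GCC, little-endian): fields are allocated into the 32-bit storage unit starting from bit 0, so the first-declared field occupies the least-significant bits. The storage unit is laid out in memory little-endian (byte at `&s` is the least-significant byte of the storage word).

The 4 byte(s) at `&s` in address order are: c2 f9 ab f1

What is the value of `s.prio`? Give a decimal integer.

[0]=0xc2 [1]=0xf9 [2]=0xab [3]=0xf1 (little-endian) → word 0xf1abf9c2
prio [0+:3] = (word>>0) & 0x7 = 2  ←
seq [3+:5] = (word>>3) & 0x1f = 24
id [8+:10] = (word>>8) & 0x3ff = 1017
err [18+:14] = (word>>18) & 0x3fff = 15466
prio signed 3b, MSB=0: value = 2

2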